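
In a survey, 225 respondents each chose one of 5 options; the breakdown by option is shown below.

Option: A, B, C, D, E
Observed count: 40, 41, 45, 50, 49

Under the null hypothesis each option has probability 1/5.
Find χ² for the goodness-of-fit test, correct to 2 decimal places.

Expected count for each of the 5 categories: 225/5 = 45.
cat         O        E   (O−E)²/E
A          40       45      0.556
B          41       45      0.356
C          45       45      0.000
D          50       45      0.556
E          49       45      0.356
Sum = 1.82

1.82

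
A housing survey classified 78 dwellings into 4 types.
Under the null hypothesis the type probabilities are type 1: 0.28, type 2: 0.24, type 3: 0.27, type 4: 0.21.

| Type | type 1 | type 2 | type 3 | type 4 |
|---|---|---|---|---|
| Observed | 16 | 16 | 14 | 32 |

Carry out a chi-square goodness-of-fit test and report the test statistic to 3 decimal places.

19.219

Expected counts E_i = n·p_i: 78×0.28 = 21.84, 78×0.24 = 18.72, 78×0.27 = 21.06, 78×0.21 = 16.38.
type 1: (16 − 21.84)²/21.84 = 34.1056/21.84 = 1.5616
type 2: (16 − 18.72)²/18.72 = 7.3984/18.72 = 0.3952
type 3: (14 − 21.06)²/21.06 = 49.8436/21.06 = 2.3667
type 4: (32 − 16.38)²/16.38 = 243.9844/16.38 = 14.8953
Sum = 19.219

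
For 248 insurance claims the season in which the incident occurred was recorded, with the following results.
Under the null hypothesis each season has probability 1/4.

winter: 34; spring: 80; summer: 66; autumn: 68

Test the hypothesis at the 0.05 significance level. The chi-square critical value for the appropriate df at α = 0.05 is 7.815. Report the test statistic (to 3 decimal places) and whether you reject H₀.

18.710; reject

Under H₀ each category has probability 1/4, so each expected count is 248/4 = 62.
χ² = (34−62)²/62 + (80−62)²/62 + (66−62)²/62 + (68−62)²/62
   = 12.6452 + 5.2258 + 0.2581 + 0.5806
Sum = 18.710
df = 3. Since 18.710 > 7.815, we reject H₀.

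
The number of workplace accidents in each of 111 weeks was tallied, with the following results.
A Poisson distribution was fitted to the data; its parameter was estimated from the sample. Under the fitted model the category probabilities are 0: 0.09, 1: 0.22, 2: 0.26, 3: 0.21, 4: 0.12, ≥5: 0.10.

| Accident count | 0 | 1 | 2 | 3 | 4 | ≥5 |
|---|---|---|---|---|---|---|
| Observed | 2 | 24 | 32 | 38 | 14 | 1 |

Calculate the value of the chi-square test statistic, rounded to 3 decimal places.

25.222

Expected counts E_i = n·p_i: 111×0.09 = 9.99, 111×0.22 = 24.42, 111×0.26 = 28.86, 111×0.21 = 23.31, 111×0.12 = 13.32, 111×0.10 = 11.1.
cat         O        E   (O−E)²/E
0           2     9.99     6.3904
1          24    24.42     0.0072
2          32    28.86     0.3416
3          38    23.31     9.2577
4          14    13.32     0.0347
≥5          1     11.1     9.1901
Sum = 25.222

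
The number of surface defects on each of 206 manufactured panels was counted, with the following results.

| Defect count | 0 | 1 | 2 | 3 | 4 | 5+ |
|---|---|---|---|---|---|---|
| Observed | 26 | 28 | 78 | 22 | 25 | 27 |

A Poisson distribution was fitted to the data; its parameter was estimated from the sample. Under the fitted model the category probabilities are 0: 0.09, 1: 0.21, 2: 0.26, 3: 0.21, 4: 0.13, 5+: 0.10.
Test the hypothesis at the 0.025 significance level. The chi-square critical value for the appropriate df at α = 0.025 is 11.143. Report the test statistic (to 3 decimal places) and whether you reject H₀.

32.092; reject

Expected counts E_i = n·p_i: 206×0.09 = 18.54, 206×0.21 = 43.26, 206×0.26 = 53.56, 206×0.21 = 43.26, 206×0.13 = 26.78, 206×0.10 = 20.6.
χ² = (26−18.54)²/18.54 + (28−43.26)²/43.26 + (78−53.56)²/53.56 + (22−43.26)²/43.26 + (25−26.78)²/26.78 + (27−20.6)²/20.6
   = 3.0017 + 5.3830 + 11.1522 + 10.4482 + 0.1183 + 1.9883
Sum = 32.092
df = 4. Since 32.092 > 11.143, we reject H₀.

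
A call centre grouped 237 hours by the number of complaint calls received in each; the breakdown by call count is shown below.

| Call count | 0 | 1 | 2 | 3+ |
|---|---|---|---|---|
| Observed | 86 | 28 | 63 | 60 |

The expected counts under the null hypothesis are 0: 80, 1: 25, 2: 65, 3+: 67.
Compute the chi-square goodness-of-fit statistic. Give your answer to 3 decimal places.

cat         O        E   (O−E)²/E
0          86       80     0.4500
1          28       25     0.3600
2          63       65     0.0615
3+         60       67     0.7313
Sum = 1.603

1.603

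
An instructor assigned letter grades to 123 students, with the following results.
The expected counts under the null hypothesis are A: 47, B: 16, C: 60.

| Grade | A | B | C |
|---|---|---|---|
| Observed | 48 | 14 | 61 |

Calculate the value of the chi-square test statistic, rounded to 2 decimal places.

0.29

A: (48 − 47)²/47 = 1/47 = 0.021
B: (14 − 16)²/16 = 4/16 = 0.250
C: (61 − 60)²/60 = 1/60 = 0.017
Sum = 0.29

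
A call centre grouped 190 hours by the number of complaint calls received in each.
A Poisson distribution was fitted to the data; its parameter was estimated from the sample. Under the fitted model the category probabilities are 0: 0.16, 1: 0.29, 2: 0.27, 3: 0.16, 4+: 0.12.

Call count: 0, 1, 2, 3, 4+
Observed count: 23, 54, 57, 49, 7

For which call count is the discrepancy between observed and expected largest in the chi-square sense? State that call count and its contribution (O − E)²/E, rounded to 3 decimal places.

3, 11.380

Expected counts E_i = n·p_i: 190×0.16 = 30.4, 190×0.29 = 55.1, 190×0.27 = 51.3, 190×0.16 = 30.4, 190×0.12 = 22.8.
0: (23 − 30.4)²/30.4 = 54.76/30.4 = 1.8013
1: (54 − 55.1)²/55.1 = 1.21/55.1 = 0.0220
2: (57 − 51.3)²/51.3 = 32.49/51.3 = 0.6333
3: (49 − 30.4)²/30.4 = 345.96/30.4 = 11.3803
4+: (7 − 22.8)²/22.8 = 249.64/22.8 = 10.9491
The largest term is for 3: 11.380.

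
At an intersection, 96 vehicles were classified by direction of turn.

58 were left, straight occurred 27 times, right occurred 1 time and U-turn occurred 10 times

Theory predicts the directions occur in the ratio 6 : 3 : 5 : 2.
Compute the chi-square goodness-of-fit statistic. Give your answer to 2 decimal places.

46.31

Ratio total = 16. Expected counts: 96×6/16 = 36, 96×3/16 = 18, 96×5/16 = 30, 96×2/16 = 12.
cat           O        E   (O−E)²/E
left         58       36     13.444
straight     27       18      4.500
right         1       30     28.033
U-turn       10       12      0.333
Sum = 46.31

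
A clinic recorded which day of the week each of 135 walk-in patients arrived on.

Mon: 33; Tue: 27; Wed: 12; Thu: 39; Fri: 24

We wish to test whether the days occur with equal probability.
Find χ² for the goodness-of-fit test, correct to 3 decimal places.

Under H₀ each category has probability 1/5, so each expected count is 135/5 = 27.
cat         O        E   (O−E)²/E
Mon        33       27     1.3333
Tue        27       27     0.0000
Wed        12       27     8.3333
Thu        39       27     5.3333
Fri        24       27     0.3333
Sum = 15.333

15.333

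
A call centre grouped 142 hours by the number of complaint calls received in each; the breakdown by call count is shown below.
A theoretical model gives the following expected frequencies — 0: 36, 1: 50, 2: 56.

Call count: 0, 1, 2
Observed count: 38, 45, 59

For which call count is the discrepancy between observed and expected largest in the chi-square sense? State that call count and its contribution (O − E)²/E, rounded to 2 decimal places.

χ² = (38−36)²/36 + (45−50)²/50 + (59−56)²/56
   = 0.111 + 0.500 + 0.161
The largest term is for 1: 0.50.

1, 0.50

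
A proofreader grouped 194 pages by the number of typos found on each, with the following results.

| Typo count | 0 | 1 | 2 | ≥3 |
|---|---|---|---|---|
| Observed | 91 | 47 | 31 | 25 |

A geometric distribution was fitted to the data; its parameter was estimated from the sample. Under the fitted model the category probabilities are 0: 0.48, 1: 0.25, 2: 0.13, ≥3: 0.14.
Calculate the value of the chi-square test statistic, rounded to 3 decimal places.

1.591

Expected counts E_i = n·p_i: 194×0.48 = 93.12, 194×0.25 = 48.5, 194×0.13 = 25.22, 194×0.14 = 27.16.
cat         O        E   (O−E)²/E
0          91    93.12     0.0483
1          47     48.5     0.0464
2          31    25.22     1.3247
≥3         25    27.16     0.1718
Sum = 1.591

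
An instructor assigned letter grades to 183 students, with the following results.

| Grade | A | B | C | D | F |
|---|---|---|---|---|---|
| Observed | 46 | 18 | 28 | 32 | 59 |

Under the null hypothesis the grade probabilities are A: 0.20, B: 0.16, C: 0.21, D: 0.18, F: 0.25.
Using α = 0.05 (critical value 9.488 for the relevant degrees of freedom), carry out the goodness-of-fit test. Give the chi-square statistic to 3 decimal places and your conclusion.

Expected counts E_i = n·p_i: 183×0.20 = 36.6, 183×0.16 = 29.28, 183×0.21 = 38.43, 183×0.18 = 32.94, 183×0.25 = 45.75.
χ² = (46−36.6)²/36.6 + (18−29.28)²/29.28 + (28−38.43)²/38.43 + (32−32.94)²/32.94 + (59−45.75)²/45.75
   = 2.4142 + 4.3456 + 2.8307 + 0.0268 + 3.8374
Sum = 13.455
df = 4. Since 13.455 > 9.488, we reject H₀.

13.455; reject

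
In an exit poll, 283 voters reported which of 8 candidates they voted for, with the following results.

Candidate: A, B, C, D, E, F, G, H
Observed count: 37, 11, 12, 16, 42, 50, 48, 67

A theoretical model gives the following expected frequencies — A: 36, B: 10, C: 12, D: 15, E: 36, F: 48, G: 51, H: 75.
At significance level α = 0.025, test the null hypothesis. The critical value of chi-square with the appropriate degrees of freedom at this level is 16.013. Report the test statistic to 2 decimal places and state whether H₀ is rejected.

A: (37 − 36)²/36 = 1/36 = 0.028
B: (11 − 10)²/10 = 1/10 = 0.100
C: (12 − 12)²/12 = 0/12 = 0.000
D: (16 − 15)²/15 = 1/15 = 0.067
E: (42 − 36)²/36 = 36/36 = 1.000
F: (50 − 48)²/48 = 4/48 = 0.083
G: (48 − 51)²/51 = 9/51 = 0.176
H: (67 − 75)²/75 = 64/75 = 0.853
Sum = 2.31
df = 7. Since 2.31 < 16.013, we do not reject H₀.

2.31; do not reject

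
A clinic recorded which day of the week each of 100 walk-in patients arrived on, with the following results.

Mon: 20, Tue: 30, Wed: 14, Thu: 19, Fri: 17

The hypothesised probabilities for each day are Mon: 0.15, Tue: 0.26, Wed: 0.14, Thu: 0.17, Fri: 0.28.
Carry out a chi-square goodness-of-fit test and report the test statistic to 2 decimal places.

6.84

Expected counts E_i = n·p_i: 100×0.15 = 15, 100×0.26 = 26, 100×0.14 = 14, 100×0.17 = 17, 100×0.28 = 28.
χ² = (20−15)²/15 + (30−26)²/26 + (14−14)²/14 + (19−17)²/17 + (17−28)²/28
   = 1.667 + 0.615 + 0.000 + 0.235 + 4.321
Sum = 6.84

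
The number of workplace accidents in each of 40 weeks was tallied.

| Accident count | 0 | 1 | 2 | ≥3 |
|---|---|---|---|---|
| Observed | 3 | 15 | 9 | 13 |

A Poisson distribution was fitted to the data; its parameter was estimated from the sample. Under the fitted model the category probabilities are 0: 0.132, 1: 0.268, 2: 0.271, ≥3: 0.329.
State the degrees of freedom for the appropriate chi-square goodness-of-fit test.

There are k = 4 categories and 1 parameter estimated from the data, so df = 4 − 1 − 1 = 2.

2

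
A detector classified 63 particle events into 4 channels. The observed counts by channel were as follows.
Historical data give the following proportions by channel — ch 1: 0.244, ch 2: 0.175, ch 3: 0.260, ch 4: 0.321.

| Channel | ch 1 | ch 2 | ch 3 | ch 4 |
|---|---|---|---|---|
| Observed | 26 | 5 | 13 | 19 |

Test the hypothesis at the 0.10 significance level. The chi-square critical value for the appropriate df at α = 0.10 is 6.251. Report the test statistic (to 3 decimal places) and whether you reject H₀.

Expected counts E_i = n·p_i: 63×0.244 = 15.372, 63×0.175 = 11.025, 63×0.260 = 16.38, 63×0.321 = 20.223.
cat         O        E   (O−E)²/E
ch 1       26   15.372     7.3481
ch 2        5   11.025     3.2926
ch 3       13    16.38     0.6975
ch 4       19   20.223     0.0740
Sum = 11.412
df = 3. Since 11.412 > 6.251, we reject H₀.

11.412; reject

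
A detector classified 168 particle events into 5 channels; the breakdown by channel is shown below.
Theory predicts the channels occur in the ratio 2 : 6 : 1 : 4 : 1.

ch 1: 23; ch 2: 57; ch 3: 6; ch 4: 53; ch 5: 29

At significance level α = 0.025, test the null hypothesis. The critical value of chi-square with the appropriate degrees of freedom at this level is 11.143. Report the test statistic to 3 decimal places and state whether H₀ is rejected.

30.771; reject

Ratio total = 14. Expected counts: 168×2/14 = 24, 168×6/14 = 72, 168×1/14 = 12, 168×4/14 = 48, 168×1/14 = 12.
χ² = (23−24)²/24 + (57−72)²/72 + (6−12)²/12 + (53−48)²/48 + (29−12)²/12
   = 0.0417 + 3.1250 + 3.0000 + 0.5208 + 24.0833
Sum = 30.771
df = 4. Since 30.771 > 11.143, we reject H₀.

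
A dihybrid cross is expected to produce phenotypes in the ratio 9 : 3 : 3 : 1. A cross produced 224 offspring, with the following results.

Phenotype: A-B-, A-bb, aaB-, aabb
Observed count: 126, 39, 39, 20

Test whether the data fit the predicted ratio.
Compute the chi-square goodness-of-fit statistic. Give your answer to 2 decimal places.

3.00

Ratio total = 16. Expected counts: 224×9/16 = 126, 224×3/16 = 42, 224×3/16 = 42, 224×1/16 = 14.
cat         O        E   (O−E)²/E
A-B-      126      126      0.000
A-bb       39       42      0.214
aaB-       39       42      0.214
aabb       20       14      2.571
Sum = 3.00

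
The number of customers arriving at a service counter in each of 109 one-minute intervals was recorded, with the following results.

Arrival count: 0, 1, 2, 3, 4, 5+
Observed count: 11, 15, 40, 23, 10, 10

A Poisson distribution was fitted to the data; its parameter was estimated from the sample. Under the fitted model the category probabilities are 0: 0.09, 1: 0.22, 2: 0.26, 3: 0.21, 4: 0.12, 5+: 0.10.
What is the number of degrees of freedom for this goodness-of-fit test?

There are k = 6 categories and 1 parameter estimated from the data, so df = 6 − 1 − 1 = 4.

4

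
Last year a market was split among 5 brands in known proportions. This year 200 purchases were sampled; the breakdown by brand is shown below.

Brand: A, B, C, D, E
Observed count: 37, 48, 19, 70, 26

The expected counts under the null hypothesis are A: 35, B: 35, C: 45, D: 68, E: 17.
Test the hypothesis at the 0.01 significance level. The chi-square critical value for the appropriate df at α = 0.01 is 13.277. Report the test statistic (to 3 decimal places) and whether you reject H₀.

24.789; reject

χ² = (37−35)²/35 + (48−35)²/35 + (19−45)²/45 + (70−68)²/68 + (26−17)²/17
   = 0.1143 + 4.8286 + 15.0222 + 0.0588 + 4.7647
Sum = 24.789
df = 4. Since 24.789 > 13.277, we reject H₀.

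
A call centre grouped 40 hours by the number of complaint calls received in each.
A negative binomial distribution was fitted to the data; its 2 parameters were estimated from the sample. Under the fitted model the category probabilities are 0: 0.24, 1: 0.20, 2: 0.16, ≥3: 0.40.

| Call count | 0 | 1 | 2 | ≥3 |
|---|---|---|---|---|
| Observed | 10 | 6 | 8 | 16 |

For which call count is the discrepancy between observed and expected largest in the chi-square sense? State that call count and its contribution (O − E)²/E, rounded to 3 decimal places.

Expected counts E_i = n·p_i: 40×0.24 = 9.6, 40×0.20 = 8, 40×0.16 = 6.4, 40×0.40 = 16.
0: (10 − 9.6)²/9.6 = 0.16/9.6 = 0.0167
1: (6 − 8)²/8 = 4/8 = 0.5000
2: (8 − 6.4)²/6.4 = 2.56/6.4 = 0.4000
≥3: (16 − 16)²/16 = 0/16 = 0.0000
The largest term is for 1: 0.500.

1, 0.500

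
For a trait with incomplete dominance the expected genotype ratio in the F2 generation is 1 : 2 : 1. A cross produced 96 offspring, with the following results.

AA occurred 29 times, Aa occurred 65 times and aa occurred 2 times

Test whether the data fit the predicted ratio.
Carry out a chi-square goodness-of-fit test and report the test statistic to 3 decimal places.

27.229

Ratio total = 4. Expected counts: 96×1/4 = 24, 96×2/4 = 48, 96×1/4 = 24.
cat         O        E   (O−E)²/E
AA         29       24     1.0417
Aa         65       48     6.0208
aa          2       24    20.1667
Sum = 27.229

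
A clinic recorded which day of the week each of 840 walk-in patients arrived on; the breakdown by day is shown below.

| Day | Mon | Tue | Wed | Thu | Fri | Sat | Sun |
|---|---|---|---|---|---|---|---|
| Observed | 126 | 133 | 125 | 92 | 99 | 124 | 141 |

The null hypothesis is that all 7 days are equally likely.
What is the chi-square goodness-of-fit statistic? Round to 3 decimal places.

Under H₀ each category has probability 1/7, so each expected count is 840/7 = 120.
cat         O        E   (O−E)²/E
Mon       126      120     0.3000
Tue       133      120     1.4083
Wed       125      120     0.2083
Thu        92      120     6.5333
Fri        99      120     3.6750
Sat       124      120     0.1333
Sun       141      120     3.6750
Sum = 15.933

15.933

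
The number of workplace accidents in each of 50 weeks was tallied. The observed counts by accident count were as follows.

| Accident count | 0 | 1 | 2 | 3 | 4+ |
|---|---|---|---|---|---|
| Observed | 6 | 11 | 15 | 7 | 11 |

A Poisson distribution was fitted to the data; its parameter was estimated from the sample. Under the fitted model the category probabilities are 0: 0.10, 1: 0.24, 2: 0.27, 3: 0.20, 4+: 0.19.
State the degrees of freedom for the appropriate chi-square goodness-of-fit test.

There are k = 5 categories and 1 parameter estimated from the data, so df = 5 − 1 − 1 = 3.

3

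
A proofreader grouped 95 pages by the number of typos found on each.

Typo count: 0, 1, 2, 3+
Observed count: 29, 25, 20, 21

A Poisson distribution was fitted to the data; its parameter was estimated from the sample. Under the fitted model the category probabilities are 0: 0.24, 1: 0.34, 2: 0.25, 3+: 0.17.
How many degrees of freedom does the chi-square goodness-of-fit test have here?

2

There are k = 4 categories and 1 parameter estimated from the data, so df = 4 − 1 − 1 = 2.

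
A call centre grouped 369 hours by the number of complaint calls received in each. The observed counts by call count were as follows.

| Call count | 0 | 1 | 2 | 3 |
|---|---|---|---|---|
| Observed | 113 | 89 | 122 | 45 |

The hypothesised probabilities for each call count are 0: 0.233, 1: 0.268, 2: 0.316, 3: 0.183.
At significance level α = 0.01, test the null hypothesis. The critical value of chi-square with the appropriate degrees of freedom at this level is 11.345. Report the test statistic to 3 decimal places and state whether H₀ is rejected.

Expected counts E_i = n·p_i: 369×0.233 = 85.977, 369×0.268 = 98.892, 369×0.316 = 116.604, 369×0.183 = 67.527.
χ² = (113−85.977)²/85.977 + (89−98.892)²/98.892 + (122−116.604)²/116.604 + (45−67.527)²/67.527
   = 8.4935 + 0.9895 + 0.2497 + 7.5150
Sum = 17.248
df = 3. Since 17.248 > 11.345, we reject H₀.

17.248; reject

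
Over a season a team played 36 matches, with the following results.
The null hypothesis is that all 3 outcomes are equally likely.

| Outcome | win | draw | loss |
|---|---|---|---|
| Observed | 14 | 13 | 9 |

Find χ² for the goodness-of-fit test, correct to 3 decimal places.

1.167

Under H₀ each category has probability 1/3, so each expected count is 36/3 = 12.
χ² = (14−12)²/12 + (13−12)²/12 + (9−12)²/12
   = 0.3333 + 0.0833 + 0.7500
Sum = 1.167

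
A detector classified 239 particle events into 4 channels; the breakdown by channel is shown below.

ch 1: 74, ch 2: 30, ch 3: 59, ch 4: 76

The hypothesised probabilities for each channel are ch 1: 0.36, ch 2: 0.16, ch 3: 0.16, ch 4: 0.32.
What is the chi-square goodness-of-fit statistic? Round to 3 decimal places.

14.734

Expected counts E_i = n·p_i: 239×0.36 = 86.04, 239×0.16 = 38.24, 239×0.16 = 38.24, 239×0.32 = 76.48.
ch 1: (74 − 86.04)²/86.04 = 144.9616/86.04 = 1.6848
ch 2: (30 − 38.24)²/38.24 = 67.8976/38.24 = 1.7756
ch 3: (59 − 38.24)²/38.24 = 430.9776/38.24 = 11.2703
ch 4: (76 − 76.48)²/76.48 = 0.2304/76.48 = 0.0030
Sum = 14.734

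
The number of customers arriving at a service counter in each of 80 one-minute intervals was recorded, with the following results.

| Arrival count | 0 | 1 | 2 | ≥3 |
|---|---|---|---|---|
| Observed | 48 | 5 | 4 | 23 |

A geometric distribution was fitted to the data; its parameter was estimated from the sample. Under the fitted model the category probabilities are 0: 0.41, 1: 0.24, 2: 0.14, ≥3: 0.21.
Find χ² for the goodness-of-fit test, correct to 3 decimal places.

24.463

Expected counts E_i = n·p_i: 80×0.41 = 32.8, 80×0.24 = 19.2, 80×0.14 = 11.2, 80×0.21 = 16.8.
χ² = (48−32.8)²/32.8 + (5−19.2)²/19.2 + (4−11.2)²/11.2 + (23−16.8)²/16.8
   = 7.0439 + 10.5021 + 4.6286 + 2.2881
Sum = 24.463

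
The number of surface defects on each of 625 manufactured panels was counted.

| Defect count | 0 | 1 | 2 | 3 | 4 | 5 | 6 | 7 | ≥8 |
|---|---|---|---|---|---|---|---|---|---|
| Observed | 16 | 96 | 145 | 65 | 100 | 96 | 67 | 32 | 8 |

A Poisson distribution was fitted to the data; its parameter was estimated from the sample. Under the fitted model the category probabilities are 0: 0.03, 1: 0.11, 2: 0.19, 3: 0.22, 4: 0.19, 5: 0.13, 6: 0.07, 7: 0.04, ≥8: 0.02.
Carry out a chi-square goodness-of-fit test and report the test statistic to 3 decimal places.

Expected counts E_i = n·p_i: 625×0.03 = 18.75, 625×0.11 = 68.75, 625×0.19 = 118.75, 625×0.22 = 137.5, 625×0.19 = 118.75, 625×0.13 = 81.25, 625×0.07 = 43.75, 625×0.04 = 25, 625×0.02 = 12.5.
0: (16 − 18.75)²/18.75 = 7.5625/18.75 = 0.4033
1: (96 − 68.75)²/68.75 = 742.5625/68.75 = 10.8009
2: (145 − 118.75)²/118.75 = 689.0625/118.75 = 5.8026
3: (65 − 137.5)²/137.5 = 5256.25/137.5 = 38.2273
4: (100 − 118.75)²/118.75 = 351.5625/118.75 = 2.9605
5: (96 − 81.25)²/81.25 = 217.5625/81.25 = 2.6777
6: (67 − 43.75)²/43.75 = 540.5625/43.75 = 12.3557
7: (32 − 25)²/25 = 49/25 = 1.9600
≥8: (8 − 12.5)²/12.5 = 20.25/12.5 = 1.6200
Sum = 76.808

76.808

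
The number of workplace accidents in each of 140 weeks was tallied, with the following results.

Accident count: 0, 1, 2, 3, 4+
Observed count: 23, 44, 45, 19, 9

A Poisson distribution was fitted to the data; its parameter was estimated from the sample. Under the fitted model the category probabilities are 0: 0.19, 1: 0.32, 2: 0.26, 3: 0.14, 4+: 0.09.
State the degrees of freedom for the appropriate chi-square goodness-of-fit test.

3

There are k = 5 categories and 1 parameter estimated from the data, so df = 5 − 1 − 1 = 3.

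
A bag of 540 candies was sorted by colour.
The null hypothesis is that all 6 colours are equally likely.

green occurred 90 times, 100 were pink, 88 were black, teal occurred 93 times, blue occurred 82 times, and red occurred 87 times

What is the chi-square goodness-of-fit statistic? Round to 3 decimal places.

Expected count for each of the 6 categories: 540/6 = 90.
χ² = (90−90)²/90 + (100−90)²/90 + (88−90)²/90 + (93−90)²/90 + (82−90)²/90 + (87−90)²/90
   = 0.0000 + 1.1111 + 0.0444 + 0.1000 + 0.7111 + 0.1000
Sum = 2.067

2.067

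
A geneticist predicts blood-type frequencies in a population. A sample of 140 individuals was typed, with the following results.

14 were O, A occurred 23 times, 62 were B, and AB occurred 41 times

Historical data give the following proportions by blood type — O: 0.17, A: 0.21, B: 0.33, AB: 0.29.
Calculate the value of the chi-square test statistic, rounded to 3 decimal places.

10.836

Expected counts E_i = n·p_i: 140×0.17 = 23.8, 140×0.21 = 29.4, 140×0.33 = 46.2, 140×0.29 = 40.6.
O: (14 − 23.8)²/23.8 = 96.04/23.8 = 4.0353
A: (23 − 29.4)²/29.4 = 40.96/29.4 = 1.3932
B: (62 − 46.2)²/46.2 = 249.64/46.2 = 5.4035
AB: (41 − 40.6)²/40.6 = 0.16/40.6 = 0.0039
Sum = 10.836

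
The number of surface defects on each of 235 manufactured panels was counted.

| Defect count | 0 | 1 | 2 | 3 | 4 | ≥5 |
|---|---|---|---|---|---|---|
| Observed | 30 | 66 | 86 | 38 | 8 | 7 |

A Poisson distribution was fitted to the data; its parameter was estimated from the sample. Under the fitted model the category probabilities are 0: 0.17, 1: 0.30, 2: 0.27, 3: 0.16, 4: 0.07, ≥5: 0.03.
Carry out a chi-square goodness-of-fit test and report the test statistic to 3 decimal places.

15.125

Expected counts E_i = n·p_i: 235×0.17 = 39.95, 235×0.30 = 70.5, 235×0.27 = 63.45, 235×0.16 = 37.6, 235×0.07 = 16.45, 235×0.03 = 7.05.
χ² = (30−39.95)²/39.95 + (66−70.5)²/70.5 + (86−63.45)²/63.45 + (38−37.6)²/37.6 + (8−16.45)²/16.45 + (7−7.05)²/7.05
   = 2.4782 + 0.2872 + 8.0142 + 0.0043 + 4.3406 + 0.0004
Sum = 15.125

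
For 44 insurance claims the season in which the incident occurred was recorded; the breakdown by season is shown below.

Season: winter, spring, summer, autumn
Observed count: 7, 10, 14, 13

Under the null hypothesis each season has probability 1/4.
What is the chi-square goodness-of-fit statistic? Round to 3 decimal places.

Expected count for each of the 4 categories: 44/4 = 11.
χ² = (7−11)²/11 + (10−11)²/11 + (14−11)²/11 + (13−11)²/11
   = 1.4545 + 0.0909 + 0.8182 + 0.3636
Sum = 2.727

2.727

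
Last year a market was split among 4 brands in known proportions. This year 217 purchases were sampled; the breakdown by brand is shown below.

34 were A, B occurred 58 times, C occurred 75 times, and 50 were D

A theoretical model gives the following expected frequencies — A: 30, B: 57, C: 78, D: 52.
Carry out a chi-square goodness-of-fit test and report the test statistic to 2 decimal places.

A: (34 − 30)²/30 = 16/30 = 0.533
B: (58 − 57)²/57 = 1/57 = 0.018
C: (75 − 78)²/78 = 9/78 = 0.115
D: (50 − 52)²/52 = 4/52 = 0.077
Sum = 0.74

0.74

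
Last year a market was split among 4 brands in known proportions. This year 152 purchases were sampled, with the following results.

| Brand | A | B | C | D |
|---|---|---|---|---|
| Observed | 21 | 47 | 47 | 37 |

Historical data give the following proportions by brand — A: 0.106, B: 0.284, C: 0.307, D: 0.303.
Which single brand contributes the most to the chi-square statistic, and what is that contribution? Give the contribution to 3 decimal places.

D, 1.781

Expected counts E_i = n·p_i: 152×0.106 = 16.112, 152×0.284 = 43.168, 152×0.307 = 46.664, 152×0.303 = 46.056.
A: (21 − 16.112)²/16.112 = 23.892544/16.112 = 1.4829
B: (47 − 43.168)²/43.168 = 14.684224/43.168 = 0.3402
C: (47 − 46.664)²/46.664 = 0.112896/46.664 = 0.0024
D: (37 − 46.056)²/46.056 = 82.011136/46.056 = 1.7807
The largest term is for D: 1.781.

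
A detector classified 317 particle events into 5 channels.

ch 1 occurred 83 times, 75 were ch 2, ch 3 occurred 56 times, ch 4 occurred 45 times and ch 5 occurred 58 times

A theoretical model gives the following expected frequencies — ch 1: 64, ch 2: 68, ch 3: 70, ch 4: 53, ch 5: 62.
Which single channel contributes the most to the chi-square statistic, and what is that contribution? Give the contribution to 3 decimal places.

ch 1, 5.641

ch 1: (83 − 64)²/64 = 361/64 = 5.6406
ch 2: (75 − 68)²/68 = 49/68 = 0.7206
ch 3: (56 − 70)²/70 = 196/70 = 2.8000
ch 4: (45 − 53)²/53 = 64/53 = 1.2075
ch 5: (58 − 62)²/62 = 16/62 = 0.2581
The largest term is for ch 1: 5.641.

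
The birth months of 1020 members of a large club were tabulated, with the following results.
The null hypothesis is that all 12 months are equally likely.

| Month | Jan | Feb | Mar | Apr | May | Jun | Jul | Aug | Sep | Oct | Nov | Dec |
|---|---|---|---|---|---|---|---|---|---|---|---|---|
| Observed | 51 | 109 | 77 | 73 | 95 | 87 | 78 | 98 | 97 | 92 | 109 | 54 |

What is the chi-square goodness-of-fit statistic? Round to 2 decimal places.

46.96

Under H₀ each category has probability 1/12, so each expected count is 1020/12 = 85.
χ² = (51−85)²/85 + (109−85)²/85 + (77−85)²/85 + (73−85)²/85 + (95−85)²/85 + (87−85)²/85 + (78−85)²/85 + (98−85)²/85 + (97−85)²/85 + (92−85)²/85 + (109−85)²/85 + (54−85)²/85
   = 13.600 + 6.776 + 0.753 + 1.694 + 1.176 + 0.047 + 0.576 + 1.988 + 1.694 + 0.576 + 6.776 + 11.306
Sum = 46.96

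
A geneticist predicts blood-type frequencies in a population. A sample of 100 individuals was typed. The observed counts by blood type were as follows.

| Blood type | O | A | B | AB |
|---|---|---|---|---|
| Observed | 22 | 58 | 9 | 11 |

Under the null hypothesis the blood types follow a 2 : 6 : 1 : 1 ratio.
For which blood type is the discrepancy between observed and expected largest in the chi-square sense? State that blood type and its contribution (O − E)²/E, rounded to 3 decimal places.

Ratio total = 10. Expected counts: 100×2/10 = 20, 100×6/10 = 60, 100×1/10 = 10, 100×1/10 = 10.
χ² = (22−20)²/20 + (58−60)²/60 + (9−10)²/10 + (11−10)²/10
   = 0.2000 + 0.0667 + 0.1000 + 0.1000
The largest term is for O: 0.200.

O, 0.200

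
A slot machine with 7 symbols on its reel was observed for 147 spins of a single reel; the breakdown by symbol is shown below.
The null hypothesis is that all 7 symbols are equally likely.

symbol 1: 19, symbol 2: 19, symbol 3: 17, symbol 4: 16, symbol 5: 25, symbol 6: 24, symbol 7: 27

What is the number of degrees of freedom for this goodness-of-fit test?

6

There are k = 7 categories and no parameters were estimated from the data, so df = 7 − 1 = 6.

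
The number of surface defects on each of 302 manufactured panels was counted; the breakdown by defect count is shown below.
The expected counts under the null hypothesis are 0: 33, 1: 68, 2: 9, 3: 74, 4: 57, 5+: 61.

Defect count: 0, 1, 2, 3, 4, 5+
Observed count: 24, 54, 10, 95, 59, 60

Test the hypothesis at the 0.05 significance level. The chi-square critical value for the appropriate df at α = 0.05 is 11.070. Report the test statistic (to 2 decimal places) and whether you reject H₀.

χ² = (24−33)²/33 + (54−68)²/68 + (10−9)²/9 + (95−74)²/74 + (59−57)²/57 + (60−61)²/61
   = 2.455 + 2.882 + 0.111 + 5.959 + 0.070 + 0.016
Sum = 11.49
df = 5. Since 11.49 > 11.070, we reject H₀.

11.49; reject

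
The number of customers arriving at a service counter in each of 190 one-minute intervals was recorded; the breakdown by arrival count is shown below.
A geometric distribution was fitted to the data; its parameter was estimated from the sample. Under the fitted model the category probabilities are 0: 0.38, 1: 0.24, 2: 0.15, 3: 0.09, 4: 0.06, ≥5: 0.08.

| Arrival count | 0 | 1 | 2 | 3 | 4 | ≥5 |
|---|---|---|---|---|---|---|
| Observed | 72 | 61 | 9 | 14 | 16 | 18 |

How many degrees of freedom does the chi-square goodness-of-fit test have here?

There are k = 6 categories and 1 parameter estimated from the data, so df = 6 − 1 − 1 = 4.

4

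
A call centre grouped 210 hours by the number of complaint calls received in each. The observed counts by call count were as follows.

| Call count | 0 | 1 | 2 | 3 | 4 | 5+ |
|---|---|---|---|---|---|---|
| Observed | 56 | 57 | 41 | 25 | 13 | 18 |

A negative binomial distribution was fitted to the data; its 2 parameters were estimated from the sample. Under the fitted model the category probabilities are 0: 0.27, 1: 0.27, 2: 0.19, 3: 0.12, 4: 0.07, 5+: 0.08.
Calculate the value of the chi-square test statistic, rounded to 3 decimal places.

Expected counts E_i = n·p_i: 210×0.27 = 56.7, 210×0.27 = 56.7, 210×0.19 = 39.9, 210×0.12 = 25.2, 210×0.07 = 14.7, 210×0.08 = 16.8.
χ² = (56−56.7)²/56.7 + (57−56.7)²/56.7 + (41−39.9)²/39.9 + (25−25.2)²/25.2 + (13−14.7)²/14.7 + (18−16.8)²/16.8
   = 0.0086 + 0.0016 + 0.0303 + 0.0016 + 0.1966 + 0.0857
Sum = 0.324

0.324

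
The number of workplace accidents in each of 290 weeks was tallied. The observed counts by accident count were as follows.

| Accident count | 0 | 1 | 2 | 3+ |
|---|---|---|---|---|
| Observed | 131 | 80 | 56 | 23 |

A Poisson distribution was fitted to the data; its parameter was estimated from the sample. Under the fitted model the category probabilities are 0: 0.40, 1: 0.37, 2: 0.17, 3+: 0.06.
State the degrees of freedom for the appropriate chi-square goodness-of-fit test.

There are k = 4 categories and 1 parameter estimated from the data, so df = 4 − 1 − 1 = 2.

2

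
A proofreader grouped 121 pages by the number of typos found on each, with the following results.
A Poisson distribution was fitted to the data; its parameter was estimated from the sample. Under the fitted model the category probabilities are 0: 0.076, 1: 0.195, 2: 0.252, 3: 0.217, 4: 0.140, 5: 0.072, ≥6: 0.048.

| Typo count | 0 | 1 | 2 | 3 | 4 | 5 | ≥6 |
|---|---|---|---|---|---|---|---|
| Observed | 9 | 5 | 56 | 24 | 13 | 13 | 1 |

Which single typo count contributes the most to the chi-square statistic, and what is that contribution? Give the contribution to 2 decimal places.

2, 21.34

Expected counts E_i = n·p_i: 121×0.076 = 9.196, 121×0.195 = 23.595, 121×0.252 = 30.492, 121×0.217 = 26.257, 121×0.140 = 16.94, 121×0.072 = 8.712, 121×0.048 = 5.808.
0: (9 − 9.196)²/9.196 = 0.038416/9.196 = 0.004
1: (5 − 23.595)²/23.595 = 345.774025/23.595 = 14.655
2: (56 − 30.492)²/30.492 = 650.658064/30.492 = 21.339
3: (24 − 26.257)²/26.257 = 5.094049/26.257 = 0.194
4: (13 − 16.94)²/16.94 = 15.5236/16.94 = 0.916
5: (13 − 8.712)²/8.712 = 18.386944/8.712 = 2.111
≥6: (1 − 5.808)²/5.808 = 23.116864/5.808 = 3.980
The largest term is for 2: 21.34.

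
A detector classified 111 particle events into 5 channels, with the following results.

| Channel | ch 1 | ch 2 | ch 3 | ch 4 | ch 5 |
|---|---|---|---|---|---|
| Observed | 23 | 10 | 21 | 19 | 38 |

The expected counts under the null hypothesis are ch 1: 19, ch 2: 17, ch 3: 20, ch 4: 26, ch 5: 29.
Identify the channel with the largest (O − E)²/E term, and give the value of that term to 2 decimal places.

ch 1: (23 − 19)²/19 = 16/19 = 0.842
ch 2: (10 − 17)²/17 = 49/17 = 2.882
ch 3: (21 − 20)²/20 = 1/20 = 0.050
ch 4: (19 − 26)²/26 = 49/26 = 1.885
ch 5: (38 − 29)²/29 = 81/29 = 2.793
The largest term is for ch 2: 2.88.

ch 2, 2.88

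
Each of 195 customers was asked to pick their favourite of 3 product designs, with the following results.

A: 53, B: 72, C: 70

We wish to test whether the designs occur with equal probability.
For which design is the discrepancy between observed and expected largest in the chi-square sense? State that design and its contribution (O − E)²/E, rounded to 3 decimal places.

Under H₀ each category has probability 1/3, so each expected count is 195/3 = 65.
cat         O        E   (O−E)²/E
A          53       65     2.2154
B          72       65     0.7538
C          70       65     0.3846
The largest term is for A: 2.215.

A, 2.215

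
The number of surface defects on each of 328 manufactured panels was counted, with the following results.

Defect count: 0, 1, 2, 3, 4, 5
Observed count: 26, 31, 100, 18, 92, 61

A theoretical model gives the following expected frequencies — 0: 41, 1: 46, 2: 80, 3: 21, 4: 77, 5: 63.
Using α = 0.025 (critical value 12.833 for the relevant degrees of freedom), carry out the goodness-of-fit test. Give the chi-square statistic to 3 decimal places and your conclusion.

18.793; reject

0: (26 − 41)²/41 = 225/41 = 5.4878
1: (31 − 46)²/46 = 225/46 = 4.8913
2: (100 − 80)²/80 = 400/80 = 5.0000
3: (18 − 21)²/21 = 9/21 = 0.4286
4: (92 − 77)²/77 = 225/77 = 2.9221
5: (61 − 63)²/63 = 4/63 = 0.0635
Sum = 18.793
df = 5. Since 18.793 > 12.833, we reject H₀.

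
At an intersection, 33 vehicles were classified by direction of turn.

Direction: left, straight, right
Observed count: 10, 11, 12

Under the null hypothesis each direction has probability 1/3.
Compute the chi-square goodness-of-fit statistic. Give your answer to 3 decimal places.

0.182

Expected count for each of the 3 categories: 33/3 = 11.
χ² = (10−11)²/11 + (11−11)²/11 + (12−11)²/11
   = 0.0909 + 0.0000 + 0.0909
Sum = 0.182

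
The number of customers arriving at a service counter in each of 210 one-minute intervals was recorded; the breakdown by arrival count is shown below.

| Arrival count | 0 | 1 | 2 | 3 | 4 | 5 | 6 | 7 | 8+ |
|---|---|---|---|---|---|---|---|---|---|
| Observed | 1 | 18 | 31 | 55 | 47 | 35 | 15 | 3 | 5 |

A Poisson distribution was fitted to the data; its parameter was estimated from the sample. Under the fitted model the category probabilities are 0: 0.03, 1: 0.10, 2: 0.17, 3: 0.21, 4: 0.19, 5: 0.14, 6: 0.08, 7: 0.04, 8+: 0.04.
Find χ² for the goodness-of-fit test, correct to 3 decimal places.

Expected counts E_i = n·p_i: 210×0.03 = 6.3, 210×0.10 = 21, 210×0.17 = 35.7, 210×0.21 = 44.1, 210×0.19 = 39.9, 210×0.14 = 29.4, 210×0.08 = 16.8, 210×0.04 = 8.4, 210×0.04 = 8.4.
χ² = (1−6.3)²/6.3 + (18−21)²/21 + (31−35.7)²/35.7 + (55−44.1)²/44.1 + (47−39.9)²/39.9 + (35−29.4)²/29.4 + (15−16.8)²/16.8 + (3−8.4)²/8.4 + (5−8.4)²/8.4
   = 4.4587 + 0.4286 + 0.6188 + 2.6941 + 1.2634 + 1.0667 + 0.1929 + 3.4714 + 1.3762
Sum = 15.571

15.571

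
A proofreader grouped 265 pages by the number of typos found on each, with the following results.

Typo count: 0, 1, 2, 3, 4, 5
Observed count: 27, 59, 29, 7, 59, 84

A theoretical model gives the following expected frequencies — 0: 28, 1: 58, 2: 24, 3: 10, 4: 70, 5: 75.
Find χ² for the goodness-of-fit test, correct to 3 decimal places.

4.803

cat         O        E   (O−E)²/E
0          27       28     0.0357
1          59       58     0.0172
2          29       24     1.0417
3           7       10     0.9000
4          59       70     1.7286
5          84       75     1.0800
Sum = 4.803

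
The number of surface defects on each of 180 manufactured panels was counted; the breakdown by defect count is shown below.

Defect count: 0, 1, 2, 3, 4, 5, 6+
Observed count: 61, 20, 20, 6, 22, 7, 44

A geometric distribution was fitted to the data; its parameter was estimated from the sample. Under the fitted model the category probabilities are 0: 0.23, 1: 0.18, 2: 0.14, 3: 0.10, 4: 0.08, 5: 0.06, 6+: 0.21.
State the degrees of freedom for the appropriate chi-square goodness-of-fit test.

5

There are k = 7 categories and 1 parameter estimated from the data, so df = 7 − 1 − 1 = 5.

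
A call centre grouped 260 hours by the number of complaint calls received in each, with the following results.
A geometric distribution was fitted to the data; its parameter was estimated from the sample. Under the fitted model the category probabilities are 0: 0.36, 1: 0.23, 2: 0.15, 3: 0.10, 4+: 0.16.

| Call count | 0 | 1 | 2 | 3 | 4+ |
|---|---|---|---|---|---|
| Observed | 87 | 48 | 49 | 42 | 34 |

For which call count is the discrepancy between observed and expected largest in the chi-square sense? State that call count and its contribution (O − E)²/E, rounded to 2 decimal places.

3, 9.85

Expected counts E_i = n·p_i: 260×0.36 = 93.6, 260×0.23 = 59.8, 260×0.15 = 39, 260×0.10 = 26, 260×0.16 = 41.6.
0: (87 − 93.6)²/93.6 = 43.56/93.6 = 0.465
1: (48 − 59.8)²/59.8 = 139.24/59.8 = 2.328
2: (49 − 39)²/39 = 100/39 = 2.564
3: (42 − 26)²/26 = 256/26 = 9.846
4+: (34 − 41.6)²/41.6 = 57.76/41.6 = 1.388
The largest term is for 3: 9.85.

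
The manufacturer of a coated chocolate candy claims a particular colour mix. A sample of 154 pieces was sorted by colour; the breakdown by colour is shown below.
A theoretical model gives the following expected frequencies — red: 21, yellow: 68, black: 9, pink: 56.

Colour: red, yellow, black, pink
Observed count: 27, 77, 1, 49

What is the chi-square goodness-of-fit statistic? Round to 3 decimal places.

10.892

cat         O        E   (O−E)²/E
red        27       21     1.7143
yellow     77       68     1.1912
black       1        9     7.1111
pink       49       56     0.8750
Sum = 10.892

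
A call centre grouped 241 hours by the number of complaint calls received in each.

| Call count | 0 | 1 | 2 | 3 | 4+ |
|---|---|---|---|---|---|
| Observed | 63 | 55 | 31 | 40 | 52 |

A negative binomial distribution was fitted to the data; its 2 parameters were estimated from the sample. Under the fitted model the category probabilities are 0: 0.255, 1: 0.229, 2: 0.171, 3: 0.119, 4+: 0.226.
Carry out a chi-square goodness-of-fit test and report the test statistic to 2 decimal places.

7.15

Expected counts E_i = n·p_i: 241×0.255 = 61.455, 241×0.229 = 55.189, 241×0.171 = 41.211, 241×0.119 = 28.679, 241×0.226 = 54.466.
cat         O        E   (O−E)²/E
0          63   61.455      0.039
1          55   55.189      0.001
2          31   41.211      2.530
3          40   28.679      4.469
4+         52   54.466      0.112
Sum = 7.15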